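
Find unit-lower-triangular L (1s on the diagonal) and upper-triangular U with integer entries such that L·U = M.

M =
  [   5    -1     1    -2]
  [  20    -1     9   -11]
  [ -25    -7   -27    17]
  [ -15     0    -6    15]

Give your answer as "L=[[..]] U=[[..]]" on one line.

L=[[1,0,0,0],[4,1,0,0],[-5,-4,1,0],[-3,-1,-1,1]] U=[[5,-1,1,-2],[0,3,5,-3],[0,0,-2,-5],[0,0,0,1]]

  row1 -= 4·row0 → [0,3,5,-3]
  row2 -= -5·row0 → [0,-12,-22,7]
  row3 -= -3·row0 → [0,-3,-3,9]
  row2 -= -4·row1 → [0,0,-2,-5]
  row3 -= -1·row1 → [0,0,2,6]
  row3 -= -1·row2 → [0,0,0,1]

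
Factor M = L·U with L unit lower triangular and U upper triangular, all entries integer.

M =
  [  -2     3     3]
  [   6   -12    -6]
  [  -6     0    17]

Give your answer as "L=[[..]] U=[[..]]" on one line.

  row1 -= -3·row0 → [0,-3,3]
  row2 -= 3·row0 → [0,-9,8]
  row2 -= 3·row1 → [0,0,-1]

L=[[1,0,0],[-3,1,0],[3,3,1]] U=[[-2,3,3],[0,-3,3],[0,0,-1]]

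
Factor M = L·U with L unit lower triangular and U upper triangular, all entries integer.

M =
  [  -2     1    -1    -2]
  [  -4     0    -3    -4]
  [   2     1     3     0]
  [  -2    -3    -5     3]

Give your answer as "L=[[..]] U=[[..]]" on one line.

L=[[1,0,0,0],[2,1,0,0],[-1,-1,1,0],[1,2,-2,1]] U=[[-2,1,-1,-2],[0,-2,-1,0],[0,0,1,-2],[0,0,0,1]]

  r1 -= 2·r0 → [0,-2,-1,0]
  r2 -= -1·r0 → [0,2,2,-2]
  r3 -= 1·r0 → [0,-4,-4,5]
  r2 -= -1·r1 → [0,0,1,-2]
  r3 -= 2·r1 → [0,0,-2,5]
  r3 -= -2·r2 → [0,0,0,1]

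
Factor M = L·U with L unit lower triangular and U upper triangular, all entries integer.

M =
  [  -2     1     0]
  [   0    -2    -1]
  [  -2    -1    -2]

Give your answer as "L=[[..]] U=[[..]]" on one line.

L=[[1,0,0],[0,1,0],[1,1,1]] U=[[-2,1,0],[0,-2,-1],[0,0,-1]]

  R1 -= 0·R0 → [0,-2,-1]
  R2 -= 1·R0 → [0,-2,-2]
  R2 -= 1·R1 → [0,0,-1]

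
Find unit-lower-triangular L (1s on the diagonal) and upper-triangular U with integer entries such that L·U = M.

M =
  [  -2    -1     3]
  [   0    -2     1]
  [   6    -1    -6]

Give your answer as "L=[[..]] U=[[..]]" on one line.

  row1 -= 0·row0 → [0,-2,1]
  row2 -= -3·row0 → [0,-4,3]
  row2 -= 2·row1 → [0,0,1]

L=[[1,0,0],[0,1,0],[-3,2,1]] U=[[-2,-1,3],[0,-2,1],[0,0,1]]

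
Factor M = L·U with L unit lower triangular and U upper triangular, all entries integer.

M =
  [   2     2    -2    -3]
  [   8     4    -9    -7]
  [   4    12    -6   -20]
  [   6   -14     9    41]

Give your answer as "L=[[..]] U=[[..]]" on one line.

  R1 -= 4·R0 → [0,-4,-1,5]
  R2 -= 2·R0 → [0,8,-2,-14]
  R3 -= 3·R0 → [0,-20,15,50]
  R2 -= -2·R1 → [0,0,-4,-4]
  R3 -= 5·R1 → [0,0,20,25]
  R3 -= -5·R2 → [0,0,0,5]

L=[[1,0,0,0],[4,1,0,0],[2,-2,1,0],[3,5,-5,1]] U=[[2,2,-2,-3],[0,-4,-1,5],[0,0,-4,-4],[0,0,0,5]]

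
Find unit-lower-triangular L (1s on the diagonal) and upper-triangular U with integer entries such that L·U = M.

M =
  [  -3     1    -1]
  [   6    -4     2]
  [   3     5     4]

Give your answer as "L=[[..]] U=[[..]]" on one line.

  row1 -= -2·row0 → [0,-2,0]
  row2 -= -1·row0 → [0,6,3]
  row2 -= -3·row1 → [0,0,3]

L=[[1,0,0],[-2,1,0],[-1,-3,1]] U=[[-3,1,-1],[0,-2,0],[0,0,3]]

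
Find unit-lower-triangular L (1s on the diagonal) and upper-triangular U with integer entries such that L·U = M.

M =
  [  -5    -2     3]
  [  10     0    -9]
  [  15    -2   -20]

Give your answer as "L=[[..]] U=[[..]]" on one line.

L=[[1,0,0],[-2,1,0],[-3,2,1]] U=[[-5,-2,3],[0,-4,-3],[0,0,-5]]

  row1 -= -2·row0 → [0,-4,-3]
  row2 -= -3·row0 → [0,-8,-11]
  row2 -= 2·row1 → [0,0,-5]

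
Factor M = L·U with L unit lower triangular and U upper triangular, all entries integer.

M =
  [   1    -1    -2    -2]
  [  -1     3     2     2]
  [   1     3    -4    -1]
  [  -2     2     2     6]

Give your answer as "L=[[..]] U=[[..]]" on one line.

  r1 -= -1·r0 → [0,2,0,0]
  r2 -= 1·r0 → [0,4,-2,1]
  r3 -= -2·r0 → [0,0,-2,2]
  r2 -= 2·r1 → [0,0,-2,1]
  r3 -= 0·r1 → [0,0,-2,2]
  r3 -= 1·r2 → [0,0,0,1]

L=[[1,0,0,0],[-1,1,0,0],[1,2,1,0],[-2,0,1,1]] U=[[1,-1,-2,-2],[0,2,0,0],[0,0,-2,1],[0,0,0,1]]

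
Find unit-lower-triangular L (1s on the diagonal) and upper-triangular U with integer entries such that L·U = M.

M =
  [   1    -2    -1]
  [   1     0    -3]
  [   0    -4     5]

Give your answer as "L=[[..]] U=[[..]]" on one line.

L=[[1,0,0],[1,1,0],[0,-2,1]] U=[[1,-2,-1],[0,2,-2],[0,0,1]]

  row1 -= 1·row0 → [0,2,-2]
  row2 -= 0·row0 → [0,-4,5]
  row2 -= -2·row1 → [0,0,1]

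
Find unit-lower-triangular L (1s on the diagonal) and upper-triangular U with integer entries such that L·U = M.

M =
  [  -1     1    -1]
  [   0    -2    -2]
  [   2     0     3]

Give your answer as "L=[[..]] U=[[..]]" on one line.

L=[[1,0,0],[0,1,0],[-2,-1,1]] U=[[-1,1,-1],[0,-2,-2],[0,0,-1]]

  row1 -= 0·row0 → [0,-2,-2]
  row2 -= -2·row0 → [0,2,1]
  row2 -= -1·row1 → [0,0,-1]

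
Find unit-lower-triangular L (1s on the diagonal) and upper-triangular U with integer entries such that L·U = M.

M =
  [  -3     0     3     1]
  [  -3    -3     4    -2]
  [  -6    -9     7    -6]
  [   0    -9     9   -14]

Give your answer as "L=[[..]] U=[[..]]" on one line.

  row1 -= 1·row0 → [0,-3,1,-3]
  row2 -= 2·row0 → [0,-9,1,-8]
  row3 -= 0·row0 → [0,-9,9,-14]
  row2 -= 3·row1 → [0,0,-2,1]
  row3 -= 3·row1 → [0,0,6,-5]
  row3 -= -3·row2 → [0,0,0,-2]

L=[[1,0,0,0],[1,1,0,0],[2,3,1,0],[0,3,-3,1]] U=[[-3,0,3,1],[0,-3,1,-3],[0,0,-2,1],[0,0,0,-2]]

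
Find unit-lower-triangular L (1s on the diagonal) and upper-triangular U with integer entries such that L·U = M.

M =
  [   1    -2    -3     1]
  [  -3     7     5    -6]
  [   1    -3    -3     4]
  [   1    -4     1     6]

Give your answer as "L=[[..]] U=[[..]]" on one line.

  row1 -= -3·row0 → [0,1,-4,-3]
  row2 -= 1·row0 → [0,-1,0,3]
  row3 -= 1·row0 → [0,-2,4,5]
  row2 -= -1·row1 → [0,0,-4,0]
  row3 -= -2·row1 → [0,0,-4,-1]
  row3 -= 1·row2 → [0,0,0,-1]

L=[[1,0,0,0],[-3,1,0,0],[1,-1,1,0],[1,-2,1,1]] U=[[1,-2,-3,1],[0,1,-4,-3],[0,0,-4,0],[0,0,0,-1]]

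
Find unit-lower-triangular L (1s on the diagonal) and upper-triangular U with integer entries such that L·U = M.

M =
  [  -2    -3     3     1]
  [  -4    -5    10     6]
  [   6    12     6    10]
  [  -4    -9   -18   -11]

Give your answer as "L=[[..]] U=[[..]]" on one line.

L=[[1,0,0,0],[2,1,0,0],[-3,3,1,0],[2,-3,-4,1]] U=[[-2,-3,3,1],[0,1,4,4],[0,0,3,1],[0,0,0,3]]

  r1 -= 2·r0 → [0,1,4,4]
  r2 -= -3·r0 → [0,3,15,13]
  r3 -= 2·r0 → [0,-3,-24,-13]
  r2 -= 3·r1 → [0,0,3,1]
  r3 -= -3·r1 → [0,0,-12,-1]
  r3 -= -4·r2 → [0,0,0,3]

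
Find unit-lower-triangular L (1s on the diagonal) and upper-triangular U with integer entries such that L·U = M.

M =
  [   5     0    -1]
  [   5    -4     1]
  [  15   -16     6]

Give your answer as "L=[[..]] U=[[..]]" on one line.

  row1 -= 1·row0 → [0,-4,2]
  row2 -= 3·row0 → [0,-16,9]
  row2 -= 4·row1 → [0,0,1]

L=[[1,0,0],[1,1,0],[3,4,1]] U=[[5,0,-1],[0,-4,2],[0,0,1]]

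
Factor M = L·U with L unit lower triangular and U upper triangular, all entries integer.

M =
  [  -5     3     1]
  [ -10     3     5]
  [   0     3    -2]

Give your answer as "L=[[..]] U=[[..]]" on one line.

L=[[1,0,0],[2,1,0],[0,-1,1]] U=[[-5,3,1],[0,-3,3],[0,0,1]]

  row1 -= 2·row0 → [0,-3,3]
  row2 -= 0·row0 → [0,3,-2]
  row2 -= -1·row1 → [0,0,1]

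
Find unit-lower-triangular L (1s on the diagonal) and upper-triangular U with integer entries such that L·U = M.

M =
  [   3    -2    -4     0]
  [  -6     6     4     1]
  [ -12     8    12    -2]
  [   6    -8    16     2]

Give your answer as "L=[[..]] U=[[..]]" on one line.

  r1 -= -2·r0 → [0,2,-4,1]
  r2 -= -4·r0 → [0,0,-4,-2]
  r3 -= 2·r0 → [0,-4,24,2]
  r2 -= 0·r1 → [0,0,-4,-2]
  r3 -= -2·r1 → [0,0,16,4]
  r3 -= -4·r2 → [0,0,0,-4]

L=[[1,0,0,0],[-2,1,0,0],[-4,0,1,0],[2,-2,-4,1]] U=[[3,-2,-4,0],[0,2,-4,1],[0,0,-4,-2],[0,0,0,-4]]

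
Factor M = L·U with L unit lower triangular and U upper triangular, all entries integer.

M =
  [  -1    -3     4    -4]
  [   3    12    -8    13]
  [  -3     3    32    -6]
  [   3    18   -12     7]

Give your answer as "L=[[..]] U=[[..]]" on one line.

  row1 -= -3·row0 → [0,3,4,1]
  row2 -= 3·row0 → [0,12,20,6]
  row3 -= -3·row0 → [0,9,0,-5]
  row2 -= 4·row1 → [0,0,4,2]
  row3 -= 3·row1 → [0,0,-12,-8]
  row3 -= -3·row2 → [0,0,0,-2]

L=[[1,0,0,0],[-3,1,0,0],[3,4,1,0],[-3,3,-3,1]] U=[[-1,-3,4,-4],[0,3,4,1],[0,0,4,2],[0,0,0,-2]]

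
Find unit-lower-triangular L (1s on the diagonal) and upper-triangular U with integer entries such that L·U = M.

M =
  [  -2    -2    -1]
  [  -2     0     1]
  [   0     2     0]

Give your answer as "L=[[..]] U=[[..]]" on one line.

  R1 -= 1·R0 → [0,2,2]
  R2 -= 0·R0 → [0,2,0]
  R2 -= 1·R1 → [0,0,-2]

L=[[1,0,0],[1,1,0],[0,1,1]] U=[[-2,-2,-1],[0,2,2],[0,0,-2]]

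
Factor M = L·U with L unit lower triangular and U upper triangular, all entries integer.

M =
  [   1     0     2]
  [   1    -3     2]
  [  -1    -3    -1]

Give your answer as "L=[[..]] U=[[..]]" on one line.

  R1 -= 1·R0 → [0,-3,0]
  R2 -= -1·R0 → [0,-3,1]
  R2 -= 1·R1 → [0,0,1]

L=[[1,0,0],[1,1,0],[-1,1,1]] U=[[1,0,2],[0,-3,0],[0,0,1]]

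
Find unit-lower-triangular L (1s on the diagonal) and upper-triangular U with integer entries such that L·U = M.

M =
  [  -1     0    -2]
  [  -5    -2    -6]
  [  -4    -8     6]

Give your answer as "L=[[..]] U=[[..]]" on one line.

L=[[1,0,0],[5,1,0],[4,4,1]] U=[[-1,0,-2],[0,-2,4],[0,0,-2]]

  R1 -= 5·R0 → [0,-2,4]
  R2 -= 4·R0 → [0,-8,14]
  R2 -= 4·R1 → [0,0,-2]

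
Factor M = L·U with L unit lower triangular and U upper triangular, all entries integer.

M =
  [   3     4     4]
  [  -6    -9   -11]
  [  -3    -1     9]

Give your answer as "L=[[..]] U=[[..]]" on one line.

L=[[1,0,0],[-2,1,0],[-1,-3,1]] U=[[3,4,4],[0,-1,-3],[0,0,4]]

  r1 -= -2·r0 → [0,-1,-3]
  r2 -= -1·r0 → [0,3,13]
  r2 -= -3·r1 → [0,0,4]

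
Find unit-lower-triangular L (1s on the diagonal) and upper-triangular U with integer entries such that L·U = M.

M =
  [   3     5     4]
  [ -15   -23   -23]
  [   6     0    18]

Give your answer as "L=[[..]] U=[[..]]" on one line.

L=[[1,0,0],[-5,1,0],[2,-5,1]] U=[[3,5,4],[0,2,-3],[0,0,-5]]

  R1 -= -5·R0 → [0,2,-3]
  R2 -= 2·R0 → [0,-10,10]
  R2 -= -5·R1 → [0,0,-5]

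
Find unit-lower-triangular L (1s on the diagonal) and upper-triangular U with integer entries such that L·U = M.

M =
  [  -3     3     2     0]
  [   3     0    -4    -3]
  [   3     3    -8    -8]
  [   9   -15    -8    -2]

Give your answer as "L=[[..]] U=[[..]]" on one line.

  r1 -= -1·r0 → [0,3,-2,-3]
  r2 -= -1·r0 → [0,6,-6,-8]
  r3 -= -3·r0 → [0,-6,-2,-2]
  r2 -= 2·r1 → [0,0,-2,-2]
  r3 -= -2·r1 → [0,0,-6,-8]
  r3 -= 3·r2 → [0,0,0,-2]

L=[[1,0,0,0],[-1,1,0,0],[-1,2,1,0],[-3,-2,3,1]] U=[[-3,3,2,0],[0,3,-2,-3],[0,0,-2,-2],[0,0,0,-2]]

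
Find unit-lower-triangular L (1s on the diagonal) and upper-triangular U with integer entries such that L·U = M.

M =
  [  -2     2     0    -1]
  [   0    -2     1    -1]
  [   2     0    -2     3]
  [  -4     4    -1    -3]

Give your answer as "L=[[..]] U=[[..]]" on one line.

L=[[1,0,0,0],[0,1,0,0],[-1,-1,1,0],[2,0,1,1]] U=[[-2,2,0,-1],[0,-2,1,-1],[0,0,-1,1],[0,0,0,-2]]

  r1 -= 0·r0 → [0,-2,1,-1]
  r2 -= -1·r0 → [0,2,-2,2]
  r3 -= 2·r0 → [0,0,-1,-1]
  r2 -= -1·r1 → [0,0,-1,1]
  r3 -= 0·r1 → [0,0,-1,-1]
  r3 -= 1·r2 → [0,0,0,-2]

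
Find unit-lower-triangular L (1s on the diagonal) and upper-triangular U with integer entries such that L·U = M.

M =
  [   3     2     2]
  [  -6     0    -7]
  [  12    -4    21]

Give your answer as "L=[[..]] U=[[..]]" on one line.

  R1 -= -2·R0 → [0,4,-3]
  R2 -= 4·R0 → [0,-12,13]
  R2 -= -3·R1 → [0,0,4]

L=[[1,0,0],[-2,1,0],[4,-3,1]] U=[[3,2,2],[0,4,-3],[0,0,4]]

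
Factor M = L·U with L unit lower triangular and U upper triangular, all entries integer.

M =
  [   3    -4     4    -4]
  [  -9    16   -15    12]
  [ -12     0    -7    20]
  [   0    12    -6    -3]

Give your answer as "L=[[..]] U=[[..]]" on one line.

L=[[1,0,0,0],[-3,1,0,0],[-4,-4,1,0],[0,3,-1,1]] U=[[3,-4,4,-4],[0,4,-3,0],[0,0,-3,4],[0,0,0,1]]

  row1 -= -3·row0 → [0,4,-3,0]
  row2 -= -4·row0 → [0,-16,9,4]
  row3 -= 0·row0 → [0,12,-6,-3]
  row2 -= -4·row1 → [0,0,-3,4]
  row3 -= 3·row1 → [0,0,3,-3]
  row3 -= -1·row2 → [0,0,0,1]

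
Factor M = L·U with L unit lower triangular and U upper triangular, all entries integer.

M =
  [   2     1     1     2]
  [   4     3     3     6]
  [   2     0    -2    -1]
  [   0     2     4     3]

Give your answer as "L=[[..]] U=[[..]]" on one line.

  R1 -= 2·R0 → [0,1,1,2]
  R2 -= 1·R0 → [0,-1,-3,-3]
  R3 -= 0·R0 → [0,2,4,3]
  R2 -= -1·R1 → [0,0,-2,-1]
  R3 -= 2·R1 → [0,0,2,-1]
  R3 -= -1·R2 → [0,0,0,-2]

L=[[1,0,0,0],[2,1,0,0],[1,-1,1,0],[0,2,-1,1]] U=[[2,1,1,2],[0,1,1,2],[0,0,-2,-1],[0,0,0,-2]]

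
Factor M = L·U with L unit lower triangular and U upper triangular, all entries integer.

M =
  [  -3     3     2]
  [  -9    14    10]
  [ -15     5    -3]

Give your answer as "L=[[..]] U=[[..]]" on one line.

L=[[1,0,0],[3,1,0],[5,-2,1]] U=[[-3,3,2],[0,5,4],[0,0,-5]]

  r1 -= 3·r0 → [0,5,4]
  r2 -= 5·r0 → [0,-10,-13]
  r2 -= -2·r1 → [0,0,-5]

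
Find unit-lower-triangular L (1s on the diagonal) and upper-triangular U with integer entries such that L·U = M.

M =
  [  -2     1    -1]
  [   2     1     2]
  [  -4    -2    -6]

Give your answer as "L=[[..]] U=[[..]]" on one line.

  r1 -= -1·r0 → [0,2,1]
  r2 -= 2·r0 → [0,-4,-4]
  r2 -= -2·r1 → [0,0,-2]

L=[[1,0,0],[-1,1,0],[2,-2,1]] U=[[-2,1,-1],[0,2,1],[0,0,-2]]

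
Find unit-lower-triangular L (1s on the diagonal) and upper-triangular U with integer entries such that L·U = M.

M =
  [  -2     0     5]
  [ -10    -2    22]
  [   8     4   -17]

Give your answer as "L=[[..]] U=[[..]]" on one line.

L=[[1,0,0],[5,1,0],[-4,-2,1]] U=[[-2,0,5],[0,-2,-3],[0,0,-3]]

  R1 -= 5·R0 → [0,-2,-3]
  R2 -= -4·R0 → [0,4,3]
  R2 -= -2·R1 → [0,0,-3]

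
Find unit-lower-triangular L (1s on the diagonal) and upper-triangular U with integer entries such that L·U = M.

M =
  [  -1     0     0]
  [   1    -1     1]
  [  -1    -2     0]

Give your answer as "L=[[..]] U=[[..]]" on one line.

  R1 -= -1·R0 → [0,-1,1]
  R2 -= 1·R0 → [0,-2,0]
  R2 -= 2·R1 → [0,0,-2]

L=[[1,0,0],[-1,1,0],[1,2,1]] U=[[-1,0,0],[0,-1,1],[0,0,-2]]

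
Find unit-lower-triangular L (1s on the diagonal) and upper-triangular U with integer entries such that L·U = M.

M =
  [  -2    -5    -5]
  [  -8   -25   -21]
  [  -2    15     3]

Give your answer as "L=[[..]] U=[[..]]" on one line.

L=[[1,0,0],[4,1,0],[1,-4,1]] U=[[-2,-5,-5],[0,-5,-1],[0,0,4]]

  R1 -= 4·R0 → [0,-5,-1]
  R2 -= 1·R0 → [0,20,8]
  R2 -= -4·R1 → [0,0,4]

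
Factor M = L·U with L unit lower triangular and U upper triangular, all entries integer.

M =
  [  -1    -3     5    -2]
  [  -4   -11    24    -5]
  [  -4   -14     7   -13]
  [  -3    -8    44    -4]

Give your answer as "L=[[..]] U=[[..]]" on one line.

L=[[1,0,0,0],[4,1,0,0],[4,-2,1,0],[3,1,-5,1]] U=[[-1,-3,5,-2],[0,1,4,3],[0,0,-5,1],[0,0,0,4]]

  row1 -= 4·row0 → [0,1,4,3]
  row2 -= 4·row0 → [0,-2,-13,-5]
  row3 -= 3·row0 → [0,1,29,2]
  row2 -= -2·row1 → [0,0,-5,1]
  row3 -= 1·row1 → [0,0,25,-1]
  row3 -= -5·row2 → [0,0,0,4]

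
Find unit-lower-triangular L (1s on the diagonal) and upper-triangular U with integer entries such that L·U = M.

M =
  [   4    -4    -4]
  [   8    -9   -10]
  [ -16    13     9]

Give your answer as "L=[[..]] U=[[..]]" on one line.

  R1 -= 2·R0 → [0,-1,-2]
  R2 -= -4·R0 → [0,-3,-7]
  R2 -= 3·R1 → [0,0,-1]

L=[[1,0,0],[2,1,0],[-4,3,1]] U=[[4,-4,-4],[0,-1,-2],[0,0,-1]]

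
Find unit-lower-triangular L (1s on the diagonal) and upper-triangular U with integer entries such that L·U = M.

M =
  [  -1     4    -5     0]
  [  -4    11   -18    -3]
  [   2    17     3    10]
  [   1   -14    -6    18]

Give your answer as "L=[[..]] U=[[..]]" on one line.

  row1 -= 4·row0 → [0,-5,2,-3]
  row2 -= -2·row0 → [0,25,-7,10]
  row3 -= -1·row0 → [0,-10,-11,18]
  row2 -= -5·row1 → [0,0,3,-5]
  row3 -= 2·row1 → [0,0,-15,24]
  row3 -= -5·row2 → [0,0,0,-1]

L=[[1,0,0,0],[4,1,0,0],[-2,-5,1,0],[-1,2,-5,1]] U=[[-1,4,-5,0],[0,-5,2,-3],[0,0,3,-5],[0,0,0,-1]]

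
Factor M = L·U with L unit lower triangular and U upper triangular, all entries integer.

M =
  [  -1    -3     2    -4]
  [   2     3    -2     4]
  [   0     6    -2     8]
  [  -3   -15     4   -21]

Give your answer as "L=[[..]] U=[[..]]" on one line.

L=[[1,0,0,0],[-2,1,0,0],[0,-2,1,0],[3,2,-3,1]] U=[[-1,-3,2,-4],[0,-3,2,-4],[0,0,2,0],[0,0,0,-1]]

  R1 -= -2·R0 → [0,-3,2,-4]
  R2 -= 0·R0 → [0,6,-2,8]
  R3 -= 3·R0 → [0,-6,-2,-9]
  R2 -= -2·R1 → [0,0,2,0]
  R3 -= 2·R1 → [0,0,-6,-1]
  R3 -= -3·R2 → [0,0,0,-1]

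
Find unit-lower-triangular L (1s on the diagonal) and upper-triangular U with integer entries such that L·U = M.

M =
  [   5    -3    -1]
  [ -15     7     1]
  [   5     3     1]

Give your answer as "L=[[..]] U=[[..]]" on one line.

  r1 -= -3·r0 → [0,-2,-2]
  r2 -= 1·r0 → [0,6,2]
  r2 -= -3·r1 → [0,0,-4]

L=[[1,0,0],[-3,1,0],[1,-3,1]] U=[[5,-3,-1],[0,-2,-2],[0,0,-4]]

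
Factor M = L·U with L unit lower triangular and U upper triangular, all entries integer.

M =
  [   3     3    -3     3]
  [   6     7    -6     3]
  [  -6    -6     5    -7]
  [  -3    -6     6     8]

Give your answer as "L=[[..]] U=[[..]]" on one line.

  row1 -= 2·row0 → [0,1,0,-3]
  row2 -= -2·row0 → [0,0,-1,-1]
  row3 -= -1·row0 → [0,-3,3,11]
  row2 -= 0·row1 → [0,0,-1,-1]
  row3 -= -3·row1 → [0,0,3,2]
  row3 -= -3·row2 → [0,0,0,-1]

L=[[1,0,0,0],[2,1,0,0],[-2,0,1,0],[-1,-3,-3,1]] U=[[3,3,-3,3],[0,1,0,-3],[0,0,-1,-1],[0,0,0,-1]]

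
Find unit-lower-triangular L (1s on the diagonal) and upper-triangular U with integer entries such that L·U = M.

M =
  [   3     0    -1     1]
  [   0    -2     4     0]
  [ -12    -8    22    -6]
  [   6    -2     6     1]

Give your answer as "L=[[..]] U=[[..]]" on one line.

  r1 -= 0·r0 → [0,-2,4,0]
  r2 -= -4·r0 → [0,-8,18,-2]
  r3 -= 2·r0 → [0,-2,8,-1]
  r2 -= 4·r1 → [0,0,2,-2]
  r3 -= 1·r1 → [0,0,4,-1]
  r3 -= 2·r2 → [0,0,0,3]

L=[[1,0,0,0],[0,1,0,0],[-4,4,1,0],[2,1,2,1]] U=[[3,0,-1,1],[0,-2,4,0],[0,0,2,-2],[0,0,0,3]]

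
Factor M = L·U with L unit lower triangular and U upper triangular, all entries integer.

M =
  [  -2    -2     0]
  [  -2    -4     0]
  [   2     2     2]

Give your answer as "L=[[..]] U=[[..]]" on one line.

  row1 -= 1·row0 → [0,-2,0]
  row2 -= -1·row0 → [0,0,2]
  row2 -= 0·row1 → [0,0,2]

L=[[1,0,0],[1,1,0],[-1,0,1]] U=[[-2,-2,0],[0,-2,0],[0,0,2]]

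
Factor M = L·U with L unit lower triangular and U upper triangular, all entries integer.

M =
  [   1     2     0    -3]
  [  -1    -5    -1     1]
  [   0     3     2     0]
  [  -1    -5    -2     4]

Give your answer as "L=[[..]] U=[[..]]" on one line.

  row1 -= -1·row0 → [0,-3,-1,-2]
  row2 -= 0·row0 → [0,3,2,0]
  row3 -= -1·row0 → [0,-3,-2,1]
  row2 -= -1·row1 → [0,0,1,-2]
  row3 -= 1·row1 → [0,0,-1,3]
  row3 -= -1·row2 → [0,0,0,1]

L=[[1,0,0,0],[-1,1,0,0],[0,-1,1,0],[-1,1,-1,1]] U=[[1,2,0,-3],[0,-3,-1,-2],[0,0,1,-2],[0,0,0,1]]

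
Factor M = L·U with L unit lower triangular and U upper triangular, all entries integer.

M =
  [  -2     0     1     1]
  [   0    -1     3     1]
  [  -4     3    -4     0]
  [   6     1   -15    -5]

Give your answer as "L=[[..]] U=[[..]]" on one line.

L=[[1,0,0,0],[0,1,0,0],[2,-3,1,0],[-3,-1,-3,1]] U=[[-2,0,1,1],[0,-1,3,1],[0,0,3,1],[0,0,0,2]]

  row1 -= 0·row0 → [0,-1,3,1]
  row2 -= 2·row0 → [0,3,-6,-2]
  row3 -= -3·row0 → [0,1,-12,-2]
  row2 -= -3·row1 → [0,0,3,1]
  row3 -= -1·row1 → [0,0,-9,-1]
  row3 -= -3·row2 → [0,0,0,2]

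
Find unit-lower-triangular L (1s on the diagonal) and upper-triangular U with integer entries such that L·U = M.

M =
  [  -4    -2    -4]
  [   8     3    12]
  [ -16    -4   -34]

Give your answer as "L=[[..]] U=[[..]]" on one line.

  R1 -= -2·R0 → [0,-1,4]
  R2 -= 4·R0 → [0,4,-18]
  R2 -= -4·R1 → [0,0,-2]

L=[[1,0,0],[-2,1,0],[4,-4,1]] U=[[-4,-2,-4],[0,-1,4],[0,0,-2]]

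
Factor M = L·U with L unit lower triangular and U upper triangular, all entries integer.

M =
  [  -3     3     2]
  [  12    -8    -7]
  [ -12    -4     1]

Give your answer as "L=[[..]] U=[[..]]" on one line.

  r1 -= -4·r0 → [0,4,1]
  r2 -= 4·r0 → [0,-16,-7]
  r2 -= -4·r1 → [0,0,-3]

L=[[1,0,0],[-4,1,0],[4,-4,1]] U=[[-3,3,2],[0,4,1],[0,0,-3]]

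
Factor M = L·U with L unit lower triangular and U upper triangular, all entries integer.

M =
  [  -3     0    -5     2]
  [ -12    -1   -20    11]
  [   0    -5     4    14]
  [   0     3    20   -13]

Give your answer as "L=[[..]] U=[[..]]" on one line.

L=[[1,0,0,0],[4,1,0,0],[0,5,1,0],[0,-3,5,1]] U=[[-3,0,-5,2],[0,-1,0,3],[0,0,4,-1],[0,0,0,1]]

  row1 -= 4·row0 → [0,-1,0,3]
  row2 -= 0·row0 → [0,-5,4,14]
  row3 -= 0·row0 → [0,3,20,-13]
  row2 -= 5·row1 → [0,0,4,-1]
  row3 -= -3·row1 → [0,0,20,-4]
  row3 -= 5·row2 → [0,0,0,1]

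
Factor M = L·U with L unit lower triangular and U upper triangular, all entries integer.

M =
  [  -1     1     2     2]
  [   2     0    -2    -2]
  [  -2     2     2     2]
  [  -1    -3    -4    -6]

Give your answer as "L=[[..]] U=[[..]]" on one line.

L=[[1,0,0,0],[-2,1,0,0],[2,0,1,0],[1,-2,1,1]] U=[[-1,1,2,2],[0,2,2,2],[0,0,-2,-2],[0,0,0,-2]]

  R1 -= -2·R0 → [0,2,2,2]
  R2 -= 2·R0 → [0,0,-2,-2]
  R3 -= 1·R0 → [0,-4,-6,-8]
  R2 -= 0·R1 → [0,0,-2,-2]
  R3 -= -2·R1 → [0,0,-2,-4]
  R3 -= 1·R2 → [0,0,0,-2]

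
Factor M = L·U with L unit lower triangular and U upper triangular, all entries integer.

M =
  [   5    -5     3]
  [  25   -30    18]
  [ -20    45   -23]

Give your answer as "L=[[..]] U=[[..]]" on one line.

  row1 -= 5·row0 → [0,-5,3]
  row2 -= -4·row0 → [0,25,-11]
  row2 -= -5·row1 → [0,0,4]

L=[[1,0,0],[5,1,0],[-4,-5,1]] U=[[5,-5,3],[0,-5,3],[0,0,4]]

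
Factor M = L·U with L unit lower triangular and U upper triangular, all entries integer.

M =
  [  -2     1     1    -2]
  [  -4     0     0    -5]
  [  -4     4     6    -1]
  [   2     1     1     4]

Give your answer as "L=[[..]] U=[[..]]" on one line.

L=[[1,0,0,0],[2,1,0,0],[2,-1,1,0],[-1,-1,0,1]] U=[[-2,1,1,-2],[0,-2,-2,-1],[0,0,2,2],[0,0,0,1]]

  R1 -= 2·R0 → [0,-2,-2,-1]
  R2 -= 2·R0 → [0,2,4,3]
  R3 -= -1·R0 → [0,2,2,2]
  R2 -= -1·R1 → [0,0,2,2]
  R3 -= -1·R1 → [0,0,0,1]
  R3 -= 0·R2 → [0,0,0,1]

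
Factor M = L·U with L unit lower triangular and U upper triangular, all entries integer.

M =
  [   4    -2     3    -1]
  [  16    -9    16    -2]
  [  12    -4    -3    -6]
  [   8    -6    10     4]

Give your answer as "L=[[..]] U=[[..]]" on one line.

L=[[1,0,0,0],[4,1,0,0],[3,-2,1,0],[2,2,1,1]] U=[[4,-2,3,-1],[0,-1,4,2],[0,0,-4,1],[0,0,0,1]]

  row1 -= 4·row0 → [0,-1,4,2]
  row2 -= 3·row0 → [0,2,-12,-3]
  row3 -= 2·row0 → [0,-2,4,6]
  row2 -= -2·row1 → [0,0,-4,1]
  row3 -= 2·row1 → [0,0,-4,2]
  row3 -= 1·row2 → [0,0,0,1]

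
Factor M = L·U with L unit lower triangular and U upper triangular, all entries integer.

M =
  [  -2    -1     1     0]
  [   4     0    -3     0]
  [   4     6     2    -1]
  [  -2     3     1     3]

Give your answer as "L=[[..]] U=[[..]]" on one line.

L=[[1,0,0,0],[-2,1,0,0],[-2,-2,1,0],[1,-2,-1,1]] U=[[-2,-1,1,0],[0,-2,-1,0],[0,0,2,-1],[0,0,0,2]]

  R1 -= -2·R0 → [0,-2,-1,0]
  R2 -= -2·R0 → [0,4,4,-1]
  R3 -= 1·R0 → [0,4,0,3]
  R2 -= -2·R1 → [0,0,2,-1]
  R3 -= -2·R1 → [0,0,-2,3]
  R3 -= -1·R2 → [0,0,0,2]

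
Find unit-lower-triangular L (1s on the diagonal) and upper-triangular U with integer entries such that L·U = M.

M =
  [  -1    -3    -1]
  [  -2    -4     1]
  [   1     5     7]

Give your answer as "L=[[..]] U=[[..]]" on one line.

L=[[1,0,0],[2,1,0],[-1,1,1]] U=[[-1,-3,-1],[0,2,3],[0,0,3]]

  r1 -= 2·r0 → [0,2,3]
  r2 -= -1·r0 → [0,2,6]
  r2 -= 1·r1 → [0,0,3]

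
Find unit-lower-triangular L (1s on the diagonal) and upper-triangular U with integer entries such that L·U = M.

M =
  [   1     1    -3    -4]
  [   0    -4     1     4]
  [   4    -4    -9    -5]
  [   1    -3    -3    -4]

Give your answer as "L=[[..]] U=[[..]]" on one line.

  R1 -= 0·R0 → [0,-4,1,4]
  R2 -= 4·R0 → [0,-8,3,11]
  R3 -= 1·R0 → [0,-4,0,0]
  R2 -= 2·R1 → [0,0,1,3]
  R3 -= 1·R1 → [0,0,-1,-4]
  R3 -= -1·R2 → [0,0,0,-1]

L=[[1,0,0,0],[0,1,0,0],[4,2,1,0],[1,1,-1,1]] U=[[1,1,-3,-4],[0,-4,1,4],[0,0,1,3],[0,0,0,-1]]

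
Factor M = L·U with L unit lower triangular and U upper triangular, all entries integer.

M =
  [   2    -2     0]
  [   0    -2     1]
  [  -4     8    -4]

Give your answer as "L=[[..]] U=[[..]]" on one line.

L=[[1,0,0],[0,1,0],[-2,-2,1]] U=[[2,-2,0],[0,-2,1],[0,0,-2]]

  R1 -= 0·R0 → [0,-2,1]
  R2 -= -2·R0 → [0,4,-4]
  R2 -= -2·R1 → [0,0,-2]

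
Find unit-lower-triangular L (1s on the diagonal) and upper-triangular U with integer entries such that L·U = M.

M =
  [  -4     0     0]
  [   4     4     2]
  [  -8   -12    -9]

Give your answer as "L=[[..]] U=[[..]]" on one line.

L=[[1,0,0],[-1,1,0],[2,-3,1]] U=[[-4,0,0],[0,4,2],[0,0,-3]]

  R1 -= -1·R0 → [0,4,2]
  R2 -= 2·R0 → [0,-12,-9]
  R2 -= -3·R1 → [0,0,-3]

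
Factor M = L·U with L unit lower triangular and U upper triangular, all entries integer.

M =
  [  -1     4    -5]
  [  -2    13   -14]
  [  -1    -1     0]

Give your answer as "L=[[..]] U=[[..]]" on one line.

L=[[1,0,0],[2,1,0],[1,-1,1]] U=[[-1,4,-5],[0,5,-4],[0,0,1]]

  row1 -= 2·row0 → [0,5,-4]
  row2 -= 1·row0 → [0,-5,5]
  row2 -= -1·row1 → [0,0,1]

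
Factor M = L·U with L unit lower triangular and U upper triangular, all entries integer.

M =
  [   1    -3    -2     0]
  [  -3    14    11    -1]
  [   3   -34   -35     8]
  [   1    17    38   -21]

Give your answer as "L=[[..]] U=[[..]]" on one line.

  R1 -= -3·R0 → [0,5,5,-1]
  R2 -= 3·R0 → [0,-25,-29,8]
  R3 -= 1·R0 → [0,20,40,-21]
  R2 -= -5·R1 → [0,0,-4,3]
  R3 -= 4·R1 → [0,0,20,-17]
  R3 -= -5·R2 → [0,0,0,-2]

L=[[1,0,0,0],[-3,1,0,0],[3,-5,1,0],[1,4,-5,1]] U=[[1,-3,-2,0],[0,5,5,-1],[0,0,-4,3],[0,0,0,-2]]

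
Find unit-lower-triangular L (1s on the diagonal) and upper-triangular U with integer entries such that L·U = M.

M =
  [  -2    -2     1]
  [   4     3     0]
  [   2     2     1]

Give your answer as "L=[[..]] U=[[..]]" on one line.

  R1 -= -2·R0 → [0,-1,2]
  R2 -= -1·R0 → [0,0,2]
  R2 -= 0·R1 → [0,0,2]

L=[[1,0,0],[-2,1,0],[-1,0,1]] U=[[-2,-2,1],[0,-1,2],[0,0,2]]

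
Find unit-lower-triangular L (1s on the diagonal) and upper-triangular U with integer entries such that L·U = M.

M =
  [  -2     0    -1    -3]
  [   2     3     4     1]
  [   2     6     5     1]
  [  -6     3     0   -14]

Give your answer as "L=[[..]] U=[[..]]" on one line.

  row1 -= -1·row0 → [0,3,3,-2]
  row2 -= -1·row0 → [0,6,4,-2]
  row3 -= 3·row0 → [0,3,3,-5]
  row2 -= 2·row1 → [0,0,-2,2]
  row3 -= 1·row1 → [0,0,0,-3]
  row3 -= 0·row2 → [0,0,0,-3]

L=[[1,0,0,0],[-1,1,0,0],[-1,2,1,0],[3,1,0,1]] U=[[-2,0,-1,-3],[0,3,3,-2],[0,0,-2,2],[0,0,0,-3]]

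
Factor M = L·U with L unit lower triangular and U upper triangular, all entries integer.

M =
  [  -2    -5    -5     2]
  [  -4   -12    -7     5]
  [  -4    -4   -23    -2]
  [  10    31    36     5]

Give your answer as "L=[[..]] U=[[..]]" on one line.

L=[[1,0,0,0],[2,1,0,0],[2,-3,1,0],[-5,-3,-5,1]] U=[[-2,-5,-5,2],[0,-2,3,1],[0,0,-4,-3],[0,0,0,3]]

  r1 -= 2·r0 → [0,-2,3,1]
  r2 -= 2·r0 → [0,6,-13,-6]
  r3 -= -5·r0 → [0,6,11,15]
  r2 -= -3·r1 → [0,0,-4,-3]
  r3 -= -3·r1 → [0,0,20,18]
  r3 -= -5·r2 → [0,0,0,3]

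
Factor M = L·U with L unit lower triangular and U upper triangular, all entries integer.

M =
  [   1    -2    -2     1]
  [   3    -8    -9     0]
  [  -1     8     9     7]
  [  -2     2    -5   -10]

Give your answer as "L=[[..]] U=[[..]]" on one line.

  R1 -= 3·R0 → [0,-2,-3,-3]
  R2 -= -1·R0 → [0,6,7,8]
  R3 -= -2·R0 → [0,-2,-9,-8]
  R2 -= -3·R1 → [0,0,-2,-1]
  R3 -= 1·R1 → [0,0,-6,-5]
  R3 -= 3·R2 → [0,0,0,-2]

L=[[1,0,0,0],[3,1,0,0],[-1,-3,1,0],[-2,1,3,1]] U=[[1,-2,-2,1],[0,-2,-3,-3],[0,0,-2,-1],[0,0,0,-2]]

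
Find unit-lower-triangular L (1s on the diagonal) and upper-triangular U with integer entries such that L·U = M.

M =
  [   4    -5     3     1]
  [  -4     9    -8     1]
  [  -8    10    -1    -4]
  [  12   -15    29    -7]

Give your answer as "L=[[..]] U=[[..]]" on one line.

  row1 -= -1·row0 → [0,4,-5,2]
  row2 -= -2·row0 → [0,0,5,-2]
  row3 -= 3·row0 → [0,0,20,-10]
  row2 -= 0·row1 → [0,0,5,-2]
  row3 -= 0·row1 → [0,0,20,-10]
  row3 -= 4·row2 → [0,0,0,-2]

L=[[1,0,0,0],[-1,1,0,0],[-2,0,1,0],[3,0,4,1]] U=[[4,-5,3,1],[0,4,-5,2],[0,0,5,-2],[0,0,0,-2]]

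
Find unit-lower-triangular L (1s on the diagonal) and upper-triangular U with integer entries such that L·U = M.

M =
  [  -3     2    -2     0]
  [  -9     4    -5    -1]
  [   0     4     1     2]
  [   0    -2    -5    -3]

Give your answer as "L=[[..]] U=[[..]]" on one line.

  R1 -= 3·R0 → [0,-2,1,-1]
  R2 -= 0·R0 → [0,4,1,2]
  R3 -= 0·R0 → [0,-2,-5,-3]
  R2 -= -2·R1 → [0,0,3,0]
  R3 -= 1·R1 → [0,0,-6,-2]
  R3 -= -2·R2 → [0,0,0,-2]

L=[[1,0,0,0],[3,1,0,0],[0,-2,1,0],[0,1,-2,1]] U=[[-3,2,-2,0],[0,-2,1,-1],[0,0,3,0],[0,0,0,-2]]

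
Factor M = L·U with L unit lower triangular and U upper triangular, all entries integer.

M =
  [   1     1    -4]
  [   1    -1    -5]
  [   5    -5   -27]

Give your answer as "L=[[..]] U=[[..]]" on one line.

L=[[1,0,0],[1,1,0],[5,5,1]] U=[[1,1,-4],[0,-2,-1],[0,0,-2]]

  R1 -= 1·R0 → [0,-2,-1]
  R2 -= 5·R0 → [0,-10,-7]
  R2 -= 5·R1 → [0,0,-2]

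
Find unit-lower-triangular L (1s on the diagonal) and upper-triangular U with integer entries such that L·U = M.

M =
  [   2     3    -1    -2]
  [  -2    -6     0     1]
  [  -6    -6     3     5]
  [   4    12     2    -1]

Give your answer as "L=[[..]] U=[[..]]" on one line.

  r1 -= -1·r0 → [0,-3,-1,-1]
  r2 -= -3·r0 → [0,3,0,-1]
  r3 -= 2·r0 → [0,6,4,3]
  r2 -= -1·r1 → [0,0,-1,-2]
  r3 -= -2·r1 → [0,0,2,1]
  r3 -= -2·r2 → [0,0,0,-3]

L=[[1,0,0,0],[-1,1,0,0],[-3,-1,1,0],[2,-2,-2,1]] U=[[2,3,-1,-2],[0,-3,-1,-1],[0,0,-1,-2],[0,0,0,-3]]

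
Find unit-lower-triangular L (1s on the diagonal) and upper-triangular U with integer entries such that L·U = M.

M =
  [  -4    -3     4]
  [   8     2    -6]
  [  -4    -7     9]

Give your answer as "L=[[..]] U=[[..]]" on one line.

  r1 -= -2·r0 → [0,-4,2]
  r2 -= 1·r0 → [0,-4,5]
  r2 -= 1·r1 → [0,0,3]

L=[[1,0,0],[-2,1,0],[1,1,1]] U=[[-4,-3,4],[0,-4,2],[0,0,3]]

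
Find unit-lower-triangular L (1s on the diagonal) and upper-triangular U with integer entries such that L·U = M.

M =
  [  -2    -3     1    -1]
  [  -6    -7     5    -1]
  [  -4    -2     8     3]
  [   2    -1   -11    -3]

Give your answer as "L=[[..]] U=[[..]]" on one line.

  row1 -= 3·row0 → [0,2,2,2]
  row2 -= 2·row0 → [0,4,6,5]
  row3 -= -1·row0 → [0,-4,-10,-4]
  row2 -= 2·row1 → [0,0,2,1]
  row3 -= -2·row1 → [0,0,-6,0]
  row3 -= -3·row2 → [0,0,0,3]

L=[[1,0,0,0],[3,1,0,0],[2,2,1,0],[-1,-2,-3,1]] U=[[-2,-3,1,-1],[0,2,2,2],[0,0,2,1],[0,0,0,3]]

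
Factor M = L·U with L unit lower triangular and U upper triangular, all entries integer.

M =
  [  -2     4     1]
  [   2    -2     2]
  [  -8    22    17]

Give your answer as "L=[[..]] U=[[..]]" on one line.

L=[[1,0,0],[-1,1,0],[4,3,1]] U=[[-2,4,1],[0,2,3],[0,0,4]]

  r1 -= -1·r0 → [0,2,3]
  r2 -= 4·r0 → [0,6,13]
  r2 -= 3·r1 → [0,0,4]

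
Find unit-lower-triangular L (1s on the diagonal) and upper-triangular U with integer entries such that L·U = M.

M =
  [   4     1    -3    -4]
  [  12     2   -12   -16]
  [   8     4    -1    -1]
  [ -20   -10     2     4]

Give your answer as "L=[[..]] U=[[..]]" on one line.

L=[[1,0,0,0],[3,1,0,0],[2,-2,1,0],[-5,5,-2,1]] U=[[4,1,-3,-4],[0,-1,-3,-4],[0,0,-1,-1],[0,0,0,2]]

  r1 -= 3·r0 → [0,-1,-3,-4]
  r2 -= 2·r0 → [0,2,5,7]
  r3 -= -5·r0 → [0,-5,-13,-16]
  r2 -= -2·r1 → [0,0,-1,-1]
  r3 -= 5·r1 → [0,0,2,4]
  r3 -= -2·r2 → [0,0,0,2]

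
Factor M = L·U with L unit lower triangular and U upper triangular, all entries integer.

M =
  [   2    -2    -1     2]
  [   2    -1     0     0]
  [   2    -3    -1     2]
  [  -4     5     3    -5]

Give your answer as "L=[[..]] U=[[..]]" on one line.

  R1 -= 1·R0 → [0,1,1,-2]
  R2 -= 1·R0 → [0,-1,0,0]
  R3 -= -2·R0 → [0,1,1,-1]
  R2 -= -1·R1 → [0,0,1,-2]
  R3 -= 1·R1 → [0,0,0,1]
  R3 -= 0·R2 → [0,0,0,1]

L=[[1,0,0,0],[1,1,0,0],[1,-1,1,0],[-2,1,0,1]] U=[[2,-2,-1,2],[0,1,1,-2],[0,0,1,-2],[0,0,0,1]]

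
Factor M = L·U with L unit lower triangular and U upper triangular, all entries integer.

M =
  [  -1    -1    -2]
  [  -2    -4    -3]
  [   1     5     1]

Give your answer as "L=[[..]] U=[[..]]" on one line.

  R1 -= 2·R0 → [0,-2,1]
  R2 -= -1·R0 → [0,4,-1]
  R2 -= -2·R1 → [0,0,1]

L=[[1,0,0],[2,1,0],[-1,-2,1]] U=[[-1,-1,-2],[0,-2,1],[0,0,1]]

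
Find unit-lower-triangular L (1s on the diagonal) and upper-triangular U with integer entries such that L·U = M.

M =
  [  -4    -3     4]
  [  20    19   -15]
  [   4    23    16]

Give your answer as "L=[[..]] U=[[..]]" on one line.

  r1 -= -5·r0 → [0,4,5]
  r2 -= -1·r0 → [0,20,20]
  r2 -= 5·r1 → [0,0,-5]

L=[[1,0,0],[-5,1,0],[-1,5,1]] U=[[-4,-3,4],[0,4,5],[0,0,-5]]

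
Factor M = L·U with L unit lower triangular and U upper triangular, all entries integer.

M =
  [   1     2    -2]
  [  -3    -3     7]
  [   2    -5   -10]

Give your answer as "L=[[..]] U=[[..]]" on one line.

  row1 -= -3·row0 → [0,3,1]
  row2 -= 2·row0 → [0,-9,-6]
  row2 -= -3·row1 → [0,0,-3]

L=[[1,0,0],[-3,1,0],[2,-3,1]] U=[[1,2,-2],[0,3,1],[0,0,-3]]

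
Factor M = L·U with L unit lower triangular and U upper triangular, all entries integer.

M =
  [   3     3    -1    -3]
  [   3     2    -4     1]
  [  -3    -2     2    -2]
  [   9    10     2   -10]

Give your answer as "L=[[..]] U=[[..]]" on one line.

  R1 -= 1·R0 → [0,-1,-3,4]
  R2 -= -1·R0 → [0,1,1,-5]
  R3 -= 3·R0 → [0,1,5,-1]
  R2 -= -1·R1 → [0,0,-2,-1]
  R3 -= -1·R1 → [0,0,2,3]
  R3 -= -1·R2 → [0,0,0,2]

L=[[1,0,0,0],[1,1,0,0],[-1,-1,1,0],[3,-1,-1,1]] U=[[3,3,-1,-3],[0,-1,-3,4],[0,0,-2,-1],[0,0,0,2]]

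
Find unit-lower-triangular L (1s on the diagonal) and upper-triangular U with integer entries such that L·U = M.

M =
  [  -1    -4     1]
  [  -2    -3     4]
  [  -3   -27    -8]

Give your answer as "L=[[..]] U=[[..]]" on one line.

L=[[1,0,0],[2,1,0],[3,-3,1]] U=[[-1,-4,1],[0,5,2],[0,0,-5]]

  R1 -= 2·R0 → [0,5,2]
  R2 -= 3·R0 → [0,-15,-11]
  R2 -= -3·R1 → [0,0,-5]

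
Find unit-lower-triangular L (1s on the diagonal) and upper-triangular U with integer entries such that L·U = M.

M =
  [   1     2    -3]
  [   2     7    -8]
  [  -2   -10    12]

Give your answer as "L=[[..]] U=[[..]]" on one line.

  R1 -= 2·R0 → [0,3,-2]
  R2 -= -2·R0 → [0,-6,6]
  R2 -= -2·R1 → [0,0,2]

L=[[1,0,0],[2,1,0],[-2,-2,1]] U=[[1,2,-3],[0,3,-2],[0,0,2]]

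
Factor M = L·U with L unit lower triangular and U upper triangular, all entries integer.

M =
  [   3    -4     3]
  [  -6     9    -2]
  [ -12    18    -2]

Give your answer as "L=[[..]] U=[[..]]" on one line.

  R1 -= -2·R0 → [0,1,4]
  R2 -= -4·R0 → [0,2,10]
  R2 -= 2·R1 → [0,0,2]

L=[[1,0,0],[-2,1,0],[-4,2,1]] U=[[3,-4,3],[0,1,4],[0,0,2]]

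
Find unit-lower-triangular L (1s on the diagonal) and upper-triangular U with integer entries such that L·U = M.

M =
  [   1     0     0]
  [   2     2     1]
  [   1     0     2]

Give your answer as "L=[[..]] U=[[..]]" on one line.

L=[[1,0,0],[2,1,0],[1,0,1]] U=[[1,0,0],[0,2,1],[0,0,2]]

  R1 -= 2·R0 → [0,2,1]
  R2 -= 1·R0 → [0,0,2]
  R2 -= 0·R1 → [0,0,2]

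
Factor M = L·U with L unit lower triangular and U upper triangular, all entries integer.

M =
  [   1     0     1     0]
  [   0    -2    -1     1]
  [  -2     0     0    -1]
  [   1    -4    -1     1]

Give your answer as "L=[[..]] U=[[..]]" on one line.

  R1 -= 0·R0 → [0,-2,-1,1]
  R2 -= -2·R0 → [0,0,2,-1]
  R3 -= 1·R0 → [0,-4,-2,1]
  R2 -= 0·R1 → [0,0,2,-1]
  R3 -= 2·R1 → [0,0,0,-1]
  R3 -= 0·R2 → [0,0,0,-1]

L=[[1,0,0,0],[0,1,0,0],[-2,0,1,0],[1,2,0,1]] U=[[1,0,1,0],[0,-2,-1,1],[0,0,2,-1],[0,0,0,-1]]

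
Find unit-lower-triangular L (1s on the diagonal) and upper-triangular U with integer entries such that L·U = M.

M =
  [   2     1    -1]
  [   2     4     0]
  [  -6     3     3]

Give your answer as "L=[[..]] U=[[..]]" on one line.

  row1 -= 1·row0 → [0,3,1]
  row2 -= -3·row0 → [0,6,0]
  row2 -= 2·row1 → [0,0,-2]

L=[[1,0,0],[1,1,0],[-3,2,1]] U=[[2,1,-1],[0,3,1],[0,0,-2]]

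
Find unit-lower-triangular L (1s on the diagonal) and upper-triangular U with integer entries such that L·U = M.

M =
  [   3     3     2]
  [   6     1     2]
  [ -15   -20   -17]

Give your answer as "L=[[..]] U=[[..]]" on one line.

  row1 -= 2·row0 → [0,-5,-2]
  row2 -= -5·row0 → [0,-5,-7]
  row2 -= 1·row1 → [0,0,-5]

L=[[1,0,0],[2,1,0],[-5,1,1]] U=[[3,3,2],[0,-5,-2],[0,0,-5]]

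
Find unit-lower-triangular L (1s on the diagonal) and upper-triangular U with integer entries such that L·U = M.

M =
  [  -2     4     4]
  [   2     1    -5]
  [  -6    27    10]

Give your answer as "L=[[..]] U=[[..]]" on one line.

  r1 -= -1·r0 → [0,5,-1]
  r2 -= 3·r0 → [0,15,-2]
  r2 -= 3·r1 → [0,0,1]

L=[[1,0,0],[-1,1,0],[3,3,1]] U=[[-2,4,4],[0,5,-1],[0,0,1]]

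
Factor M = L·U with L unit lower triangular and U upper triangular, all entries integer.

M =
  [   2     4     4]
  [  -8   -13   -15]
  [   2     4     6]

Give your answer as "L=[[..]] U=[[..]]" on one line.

  r1 -= -4·r0 → [0,3,1]
  r2 -= 1·r0 → [0,0,2]
  r2 -= 0·r1 → [0,0,2]

L=[[1,0,0],[-4,1,0],[1,0,1]] U=[[2,4,4],[0,3,1],[0,0,2]]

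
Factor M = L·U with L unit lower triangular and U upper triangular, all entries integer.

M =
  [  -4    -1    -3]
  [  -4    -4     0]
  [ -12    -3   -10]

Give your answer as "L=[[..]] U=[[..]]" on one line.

L=[[1,0,0],[1,1,0],[3,0,1]] U=[[-4,-1,-3],[0,-3,3],[0,0,-1]]

  r1 -= 1·r0 → [0,-3,3]
  r2 -= 3·r0 → [0,0,-1]
  r2 -= 0·r1 → [0,0,-1]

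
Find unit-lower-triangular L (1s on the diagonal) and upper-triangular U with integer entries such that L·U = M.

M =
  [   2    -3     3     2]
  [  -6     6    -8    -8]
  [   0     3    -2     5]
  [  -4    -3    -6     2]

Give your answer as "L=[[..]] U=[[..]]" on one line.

L=[[1,0,0,0],[-3,1,0,0],[0,-1,1,0],[-2,3,3,1]] U=[[2,-3,3,2],[0,-3,1,-2],[0,0,-1,3],[0,0,0,3]]

  r1 -= -3·r0 → [0,-3,1,-2]
  r2 -= 0·r0 → [0,3,-2,5]
  r3 -= -2·r0 → [0,-9,0,6]
  r2 -= -1·r1 → [0,0,-1,3]
  r3 -= 3·r1 → [0,0,-3,12]
  r3 -= 3·r2 → [0,0,0,3]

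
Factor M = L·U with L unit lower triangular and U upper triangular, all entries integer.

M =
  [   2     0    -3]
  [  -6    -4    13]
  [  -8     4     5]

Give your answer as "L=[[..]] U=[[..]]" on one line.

  R1 -= -3·R0 → [0,-4,4]
  R2 -= -4·R0 → [0,4,-7]
  R2 -= -1·R1 → [0,0,-3]

L=[[1,0,0],[-3,1,0],[-4,-1,1]] U=[[2,0,-3],[0,-4,4],[0,0,-3]]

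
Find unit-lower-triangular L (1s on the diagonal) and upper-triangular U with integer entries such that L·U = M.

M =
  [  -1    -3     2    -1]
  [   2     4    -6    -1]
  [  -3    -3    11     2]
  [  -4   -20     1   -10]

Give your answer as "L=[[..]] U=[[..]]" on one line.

L=[[1,0,0,0],[-2,1,0,0],[3,-3,1,0],[4,4,-1,1]] U=[[-1,-3,2,-1],[0,-2,-2,-3],[0,0,-1,-4],[0,0,0,2]]

  row1 -= -2·row0 → [0,-2,-2,-3]
  row2 -= 3·row0 → [0,6,5,5]
  row3 -= 4·row0 → [0,-8,-7,-6]
  row2 -= -3·row1 → [0,0,-1,-4]
  row3 -= 4·row1 → [0,0,1,6]
  row3 -= -1·row2 → [0,0,0,2]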